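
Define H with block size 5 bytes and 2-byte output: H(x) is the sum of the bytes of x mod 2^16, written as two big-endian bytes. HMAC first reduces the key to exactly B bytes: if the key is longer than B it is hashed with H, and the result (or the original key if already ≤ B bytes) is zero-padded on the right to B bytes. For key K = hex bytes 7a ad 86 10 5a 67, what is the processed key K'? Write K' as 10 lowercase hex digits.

|K| = 6 > B = 5, so first hash the key.
H(K): sum = 122+173+134+16+90+103 = 638 → 02 7e.
Zero-pad H(K) = 02 7e to 5 bytes: K' = 02 7e 00 00 00.

027e000000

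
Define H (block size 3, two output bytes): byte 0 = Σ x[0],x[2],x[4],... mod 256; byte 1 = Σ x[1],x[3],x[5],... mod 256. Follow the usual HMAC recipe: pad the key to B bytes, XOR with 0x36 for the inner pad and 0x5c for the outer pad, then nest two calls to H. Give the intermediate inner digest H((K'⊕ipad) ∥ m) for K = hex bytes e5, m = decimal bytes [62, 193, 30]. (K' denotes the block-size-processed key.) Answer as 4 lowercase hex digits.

ca92

Key hex bytes e5 is 1 byte ≤ B = 3; zero-pad to 3 bytes: K' = e5 00 00.
K' ⊕ ipad = d3 36 36.
Inner input = d3 36 36 ∥ 3e c1 1e.
Inner hash: even-index sum = 458 mod 256 = 202; odd-index sum = 146 mod 256 = 146 → ca 92.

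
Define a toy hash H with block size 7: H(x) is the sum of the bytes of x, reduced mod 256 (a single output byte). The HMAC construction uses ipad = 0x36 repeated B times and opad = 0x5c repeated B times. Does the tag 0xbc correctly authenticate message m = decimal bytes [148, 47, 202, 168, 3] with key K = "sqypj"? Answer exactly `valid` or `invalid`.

valid

Key "sqypj" = 73 71 79 70 6a is 5 bytes ≤ B = 7; zero-pad to 7 bytes: K' = 73 71 79 70 6a 00 00.
K' ⊕ ipad = 45 47 4f 46 5c 36 36; K' ⊕ opad = 2f 2d 25 2c 36 5c 5c.
Inner hash: sum = 69+71+79+70+92+54+54+148+47+202+168+3 = 1057; mod 256 = 33 → 21.
Outer hash (recomputed tag): sum = 47+45+37+44+54+92+92+33 = 444; mod 256 = 188 → bc.
Recomputed tag = bc; claimed = bc → match.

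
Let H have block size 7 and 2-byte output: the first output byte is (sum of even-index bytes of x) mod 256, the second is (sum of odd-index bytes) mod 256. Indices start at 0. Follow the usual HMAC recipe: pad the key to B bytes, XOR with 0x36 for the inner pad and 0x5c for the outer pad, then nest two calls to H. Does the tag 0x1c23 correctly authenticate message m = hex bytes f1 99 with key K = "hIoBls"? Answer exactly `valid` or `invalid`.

Key "hIoBls" = 68 49 6f 42 6c 73 is 6 bytes ≤ B = 7; zero-pad to 7 bytes: K' = 68 49 6f 42 6c 73 00.
K' ⊕ ipad = 5e 7f 59 74 5a 45 36; K' ⊕ opad = 34 15 33 1e 30 2f 5c.
Inner hash: even-index sum = 480 mod 256 = 224; odd-index sum = 553 mod 256 = 41 → e0 29.
Outer hash (recomputed tag): even-index sum = 284 mod 256 = 28; odd-index sum = 322 mod 256 = 66 → 1c 42.
Recomputed tag = 1c42; claimed = 1c23 → mismatch.

invalid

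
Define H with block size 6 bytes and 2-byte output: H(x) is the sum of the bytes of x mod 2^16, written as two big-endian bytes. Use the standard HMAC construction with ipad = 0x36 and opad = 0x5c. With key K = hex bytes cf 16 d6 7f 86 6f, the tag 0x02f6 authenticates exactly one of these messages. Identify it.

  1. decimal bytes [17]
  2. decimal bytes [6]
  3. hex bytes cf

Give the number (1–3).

Key hex bytes cf 16 d6 7f 86 6f is exactly B = 6 bytes: K' = cf 16 d6 7f 86 6f.
K' ⊕ ipad = f9 20 e0 49 b0 59; K' ⊕ opad = 93 4a 8a 23 da 33.
m1: inner = H(f9 20 e0 49 b0 59 11) = 03 5c; tag = H(93 4a 8a 23 da 33 03 5c) = 02f6 ← matches
m2: inner = H(f9 20 e0 49 b0 59 06) = 03 51; tag = H(93 4a 8a 23 da 33 03 51) = 02eb
m3: inner = H(f9 20 e0 49 b0 59 cf) = 04 1a; tag = H(93 4a 8a 23 da 33 04 1a) = 02b5

1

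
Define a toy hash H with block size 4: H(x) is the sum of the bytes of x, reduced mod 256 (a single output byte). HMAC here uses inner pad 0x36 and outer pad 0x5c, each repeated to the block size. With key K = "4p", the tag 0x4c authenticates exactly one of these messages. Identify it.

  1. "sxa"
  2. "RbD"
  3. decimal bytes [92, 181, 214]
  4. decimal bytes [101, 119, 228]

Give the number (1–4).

1

Key "4p" = 34 70 is 2 bytes ≤ B = 4; zero-pad to 4 bytes: K' = 34 70 00 00.
K' ⊕ ipad = 02 46 36 36; K' ⊕ opad = 68 2c 5c 5c.
m1: inner = H(02 46 36 36 73 78 61) = 00; tag = H(68 2c 5c 5c 00) = 4c ← matches
m2: inner = H(02 46 36 36 52 62 44) = ac; tag = H(68 2c 5c 5c ac) = f8
m3: inner = H(02 46 36 36 5c b5 d6) = 9b; tag = H(68 2c 5c 5c 9b) = e7
m4: inner = H(02 46 36 36 65 77 e4) = 74; tag = H(68 2c 5c 5c 74) = c0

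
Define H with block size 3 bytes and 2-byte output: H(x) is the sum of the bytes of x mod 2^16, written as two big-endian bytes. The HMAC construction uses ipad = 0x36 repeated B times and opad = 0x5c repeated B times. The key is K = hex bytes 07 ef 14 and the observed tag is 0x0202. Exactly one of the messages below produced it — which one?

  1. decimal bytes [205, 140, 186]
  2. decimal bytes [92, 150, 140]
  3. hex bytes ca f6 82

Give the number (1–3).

Key hex bytes 07 ef 14 is exactly B = 3 bytes: K' = 07 ef 14.
K' ⊕ ipad = 31 d9 22; K' ⊕ opad = 5b b3 48.
m1: inner = H(31 d9 22 cd 8c ba) = 03 3f; tag = H(5b b3 48 03 3f) = 0198
m2: inner = H(31 d9 22 5c 96 8c) = 02 aa; tag = H(5b b3 48 02 aa) = 0202 ← matches
m3: inner = H(31 d9 22 ca f6 82) = 03 6e; tag = H(5b b3 48 03 6e) = 01c7

2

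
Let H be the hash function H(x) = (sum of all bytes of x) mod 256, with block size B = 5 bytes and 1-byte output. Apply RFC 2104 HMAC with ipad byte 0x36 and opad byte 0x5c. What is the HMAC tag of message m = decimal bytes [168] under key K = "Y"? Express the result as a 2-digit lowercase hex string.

Key "Y" = 59 is 1 byte ≤ B = 5; zero-pad to 5 bytes: K' = 59 00 00 00 00.
K' ⊕ ipad = 6f 36 36 36 36.  K' ⊕ opad = 05 5c 5c 5c 5c.
Inner input = (K'⊕ipad) ∥ m = 6f 36 36 36 36 ∥ a8.
Inner hash: sum = 111+54+54+54+54+168 = 495; mod 256 = 239 → ef.
Outer input = (K'⊕opad) ∥ inner = 05 5c 5c 5c 5c ∥ ef.
Outer hash (tag): sum = 5+92+92+92+92+239 = 612; mod 256 = 100 → 64.

64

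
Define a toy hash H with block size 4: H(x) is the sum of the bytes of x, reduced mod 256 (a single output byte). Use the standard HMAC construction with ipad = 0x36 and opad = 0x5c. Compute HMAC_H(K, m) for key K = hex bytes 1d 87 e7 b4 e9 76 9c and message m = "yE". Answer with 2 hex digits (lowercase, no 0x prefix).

Key hex bytes 1d 87 e7 b4 e9 76 9c is 7 bytes > B = 4, so hash it first: H(key) = 3a, then zero-pad to 4 bytes: K' = 3a 00 00 00.
K' ⊕ ipad = 0c 36 36 36.  K' ⊕ opad = 66 5c 5c 5c.
Inner input = (K'⊕ipad) ∥ m = 0c 36 36 36 ∥ 79 45.
Inner hash: sum = 12+54+54+54+121+69 = 364; mod 256 = 108 → 6c.
Outer input = (K'⊕opad) ∥ inner = 66 5c 5c 5c ∥ 6c.
Outer hash (tag): sum = 102+92+92+92+108 = 486; mod 256 = 230 → e6.

e6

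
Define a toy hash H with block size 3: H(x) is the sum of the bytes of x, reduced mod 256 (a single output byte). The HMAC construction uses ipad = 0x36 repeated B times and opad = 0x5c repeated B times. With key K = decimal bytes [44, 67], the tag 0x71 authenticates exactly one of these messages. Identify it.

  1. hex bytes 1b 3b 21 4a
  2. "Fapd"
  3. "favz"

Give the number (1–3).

1

Key decimal bytes [44, 67] = 2c 43 is 2 bytes ≤ B = 3; zero-pad to 3 bytes: K' = 2c 43 00.
K' ⊕ ipad = 1a 75 36; K' ⊕ opad = 70 1f 5c.
m1: inner = H(1a 75 36 1b 3b 21 4a) = 86; tag = H(70 1f 5c 86) = 71 ← matches
m2: inner = H(1a 75 36 46 61 70 64) = 40; tag = H(70 1f 5c 40) = 2b
m3: inner = H(1a 75 36 66 61 76 7a) = 7c; tag = H(70 1f 5c 7c) = 67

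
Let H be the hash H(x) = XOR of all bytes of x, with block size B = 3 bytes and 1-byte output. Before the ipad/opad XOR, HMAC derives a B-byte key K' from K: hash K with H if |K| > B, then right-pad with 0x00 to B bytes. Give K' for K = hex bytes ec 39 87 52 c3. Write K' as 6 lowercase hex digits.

c30000

|K| = 5 > B = 3, so first hash the key.
H(K): XOR ec⊕39⊕87⊕52⊕c3 = c3.
Zero-pad H(K) = c3 to 3 bytes: K' = c3 00 00.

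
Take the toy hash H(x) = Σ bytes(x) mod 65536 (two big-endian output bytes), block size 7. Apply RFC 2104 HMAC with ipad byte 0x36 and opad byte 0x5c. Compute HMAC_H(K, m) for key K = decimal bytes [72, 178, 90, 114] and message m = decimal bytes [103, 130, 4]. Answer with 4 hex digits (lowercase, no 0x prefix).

028e

Key decimal bytes [72, 178, 90, 114] = 48 b2 5a 72 is 4 bytes ≤ B = 7; zero-pad to 7 bytes: K' = 48 b2 5a 72 00 00 00.
K' ⊕ ipad = 7e 84 6c 44 36 36 36.  K' ⊕ opad = 14 ee 06 2e 5c 5c 5c.
Inner input = (K'⊕ipad) ∥ m = 7e 84 6c 44 36 36 36 ∥ 67 82 04.
Inner hash: sum = 126+132+108+68+54+54+54+103+130+4 = 833 → 03 41.
Outer input = (K'⊕opad) ∥ inner = 14 ee 06 2e 5c 5c 5c ∥ 03 41.
Outer hash (tag): sum = 20+238+6+46+92+92+92+3+65 = 654 → 02 8e.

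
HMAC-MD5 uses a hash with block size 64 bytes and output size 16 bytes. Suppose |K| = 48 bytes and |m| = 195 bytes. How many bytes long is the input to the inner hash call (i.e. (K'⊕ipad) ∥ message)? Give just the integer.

259

Key is 48 ≤ 64 bytes, zero-padded: |K'| = 64.
Inner input = (K'⊕ipad) ∥ m → 64 + 195 = 259 bytes.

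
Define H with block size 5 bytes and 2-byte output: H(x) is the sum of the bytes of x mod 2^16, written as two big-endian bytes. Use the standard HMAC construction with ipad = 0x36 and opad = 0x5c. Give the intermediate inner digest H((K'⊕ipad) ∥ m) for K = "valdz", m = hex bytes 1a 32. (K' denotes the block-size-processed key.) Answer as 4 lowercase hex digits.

Key "valdz" = 76 61 6c 64 7a is exactly B = 5 bytes: K' = 76 61 6c 64 7a.
K' ⊕ ipad = 40 57 5a 52 4c.
Inner input = 40 57 5a 52 4c ∥ 1a 32.
Inner hash: sum = 64+87+90+82+76+26+50 = 475 → 01 db.

01db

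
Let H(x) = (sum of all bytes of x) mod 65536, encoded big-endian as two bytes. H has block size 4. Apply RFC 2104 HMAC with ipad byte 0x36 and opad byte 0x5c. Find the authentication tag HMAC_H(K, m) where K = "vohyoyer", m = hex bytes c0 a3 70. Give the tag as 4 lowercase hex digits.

Key "vohyoyer" = 76 6f 68 79 6f 79 65 72 is 8 bytes > B = 4, so hash it first: H(key) = 03 85, then zero-pad to 4 bytes: K' = 03 85 00 00.
K' ⊕ ipad = 35 b3 36 36.  K' ⊕ opad = 5f d9 5c 5c.
Inner input = (K'⊕ipad) ∥ m = 35 b3 36 36 ∥ c0 a3 70.
Inner hash: sum = 53+179+54+54+192+163+112 = 807 → 03 27.
Outer input = (K'⊕opad) ∥ inner = 5f d9 5c 5c ∥ 03 27.
Outer hash (tag): sum = 95+217+92+92+3+39 = 538 → 02 1a.

021a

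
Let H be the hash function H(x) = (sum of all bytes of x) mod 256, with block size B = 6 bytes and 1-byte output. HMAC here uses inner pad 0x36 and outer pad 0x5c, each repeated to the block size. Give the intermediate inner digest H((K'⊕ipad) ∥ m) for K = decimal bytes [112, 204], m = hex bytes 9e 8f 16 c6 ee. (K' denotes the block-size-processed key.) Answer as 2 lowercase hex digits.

0f

Key decimal bytes [112, 204] = 70 cc is 2 bytes ≤ B = 6; zero-pad to 6 bytes: K' = 70 cc 00 00 00 00.
K' ⊕ ipad = 46 fa 36 36 36 36.
Inner input = 46 fa 36 36 36 36 ∥ 9e 8f 16 c6 ee.
Inner hash: sum = 70+250+54+54+54+54+158+143+22+198+238 = 1295; mod 256 = 15 → 0f.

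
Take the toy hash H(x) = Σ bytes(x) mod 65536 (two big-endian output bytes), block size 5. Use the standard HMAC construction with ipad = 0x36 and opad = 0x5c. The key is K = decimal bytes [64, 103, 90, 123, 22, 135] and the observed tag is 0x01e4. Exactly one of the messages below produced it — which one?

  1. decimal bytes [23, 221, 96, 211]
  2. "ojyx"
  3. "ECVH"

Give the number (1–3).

Key decimal bytes [64, 103, 90, 123, 22, 135] = 40 67 5a 7b 16 87 is 6 bytes > B = 5, so hash it first: H(key) = 02 19, then zero-pad to 5 bytes: K' = 02 19 00 00 00.
K' ⊕ ipad = 34 2f 36 36 36; K' ⊕ opad = 5e 45 5c 5c 5c.
m1: inner = H(34 2f 36 36 36 17 dd 60 d3) = 03 2c; tag = H(5e 45 5c 5c 5c 03 2c) = 01e6
m2: inner = H(34 2f 36 36 36 6f 6a 79 78) = 02 cf; tag = H(5e 45 5c 5c 5c 02 cf) = 0288
m3: inner = H(34 2f 36 36 36 45 43 56 48) = 02 2b; tag = H(5e 45 5c 5c 5c 02 2b) = 01e4 ← matches

3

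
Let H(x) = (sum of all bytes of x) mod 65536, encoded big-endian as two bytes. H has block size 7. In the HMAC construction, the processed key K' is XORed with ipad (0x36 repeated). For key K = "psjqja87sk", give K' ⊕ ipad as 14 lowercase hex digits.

35e03636363636

Key "psjqja87sk" = 70 73 6a 71 6a 61 38 37 73 6b is 10 bytes > B = 7, so hash it first: H(key) = 03 d6, then zero-pad to 7 bytes: K' = 03 d6 00 00 00 00 00.
XOR each byte with 0x36: 03⊕36=35, d6⊕36=e0, 00⊕36=36, 00⊕36=36, 00⊕36=36, 00⊕36=36, 00⊕36=36.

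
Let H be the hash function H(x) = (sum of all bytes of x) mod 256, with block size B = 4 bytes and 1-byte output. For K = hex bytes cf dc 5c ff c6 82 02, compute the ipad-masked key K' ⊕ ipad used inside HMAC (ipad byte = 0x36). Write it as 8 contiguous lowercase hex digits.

Key hex bytes cf dc 5c ff c6 82 02 is 7 bytes > B = 4, so hash it first: H(key) = 50, then zero-pad to 4 bytes: K' = 50 00 00 00.
XOR each byte with 0x36: 50⊕36=66, 00⊕36=36, 00⊕36=36, 00⊕36=36.

66363636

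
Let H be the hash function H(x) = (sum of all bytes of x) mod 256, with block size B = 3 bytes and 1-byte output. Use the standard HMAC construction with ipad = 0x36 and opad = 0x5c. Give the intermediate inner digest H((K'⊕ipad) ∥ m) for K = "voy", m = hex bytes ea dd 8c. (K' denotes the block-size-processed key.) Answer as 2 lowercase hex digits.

Key "voy" = 76 6f 79 is exactly B = 3 bytes: K' = 76 6f 79.
K' ⊕ ipad = 40 59 4f.
Inner input = 40 59 4f ∥ ea dd 8c.
Inner hash: sum = 64+89+79+234+221+140 = 827; mod 256 = 59 → 3b.

3b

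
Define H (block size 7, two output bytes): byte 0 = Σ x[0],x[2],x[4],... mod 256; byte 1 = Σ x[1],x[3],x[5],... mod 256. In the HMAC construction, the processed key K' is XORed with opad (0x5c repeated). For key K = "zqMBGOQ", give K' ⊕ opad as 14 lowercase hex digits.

262d111e1b130d

Key "zqMBGOQ" = 7a 71 4d 42 47 4f 51 is exactly B = 7 bytes: K' = 7a 71 4d 42 47 4f 51.
XOR each byte with 0x5c: 7a⊕5c=26, 71⊕5c=2d, 4d⊕5c=11, 42⊕5c=1e, 47⊕5c=1b, 4f⊕5c=13, 51⊕5c=0d.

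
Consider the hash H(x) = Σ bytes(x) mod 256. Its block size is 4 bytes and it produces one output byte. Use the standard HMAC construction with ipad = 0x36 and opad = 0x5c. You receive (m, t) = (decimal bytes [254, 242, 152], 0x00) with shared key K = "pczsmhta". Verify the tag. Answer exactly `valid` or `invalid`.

Key "pczsmhta" = 70 63 7a 73 6d 68 74 61 is 8 bytes > B = 4, so hash it first: H(key) = 6a, then zero-pad to 4 bytes: K' = 6a 00 00 00.
K' ⊕ ipad = 5c 36 36 36; K' ⊕ opad = 36 5c 5c 5c.
Inner hash: sum = 92+54+54+54+254+242+152 = 902; mod 256 = 134 → 86.
Outer hash (recomputed tag): sum = 54+92+92+92+134 = 464; mod 256 = 208 → d0.
Recomputed tag = d0; claimed = 00 → mismatch.

invalid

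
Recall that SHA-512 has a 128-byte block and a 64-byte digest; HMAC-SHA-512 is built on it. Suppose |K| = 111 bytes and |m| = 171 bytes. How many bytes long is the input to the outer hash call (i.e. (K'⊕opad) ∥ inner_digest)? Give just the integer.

Key is 111 ≤ 128 bytes, zero-padded: |K'| = 128.
Outer input = (K'⊕opad) ∥ H(inner) → 128 + 64 = 192 bytes.

192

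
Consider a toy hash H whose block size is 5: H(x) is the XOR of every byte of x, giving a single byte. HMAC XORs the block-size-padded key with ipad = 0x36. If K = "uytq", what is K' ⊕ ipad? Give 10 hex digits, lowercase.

434f424736

Key "uytq" = 75 79 74 71 is 4 bytes ≤ B = 5; zero-pad to 5 bytes: K' = 75 79 74 71 00.
XOR each byte with 0x36: 75⊕36=43, 79⊕36=4f, 74⊕36=42, 71⊕36=47, 00⊕36=36.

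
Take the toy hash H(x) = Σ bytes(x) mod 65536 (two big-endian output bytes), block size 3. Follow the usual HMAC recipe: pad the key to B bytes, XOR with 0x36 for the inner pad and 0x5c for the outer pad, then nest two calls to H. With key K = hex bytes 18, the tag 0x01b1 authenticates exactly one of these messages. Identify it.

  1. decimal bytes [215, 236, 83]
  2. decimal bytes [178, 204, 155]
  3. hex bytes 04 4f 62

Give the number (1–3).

2

Key hex bytes 18 is 1 byte ≤ B = 3; zero-pad to 3 bytes: K' = 18 00 00.
K' ⊕ ipad = 2e 36 36; K' ⊕ opad = 44 5c 5c.
m1: inner = H(2e 36 36 d7 ec 53) = 02 b0; tag = H(44 5c 5c 02 b0) = 01ae
m2: inner = H(2e 36 36 b2 cc 9b) = 02 b3; tag = H(44 5c 5c 02 b3) = 01b1 ← matches
m3: inner = H(2e 36 36 04 4f 62) = 01 4f; tag = H(44 5c 5c 01 4f) = 014c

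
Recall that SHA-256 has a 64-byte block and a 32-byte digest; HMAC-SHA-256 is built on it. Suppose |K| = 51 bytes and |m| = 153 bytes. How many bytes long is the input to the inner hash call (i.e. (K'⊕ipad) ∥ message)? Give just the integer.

Key is 51 ≤ 64 bytes, zero-padded: |K'| = 64.
Inner input = (K'⊕ipad) ∥ m → 64 + 153 = 217 bytes.

217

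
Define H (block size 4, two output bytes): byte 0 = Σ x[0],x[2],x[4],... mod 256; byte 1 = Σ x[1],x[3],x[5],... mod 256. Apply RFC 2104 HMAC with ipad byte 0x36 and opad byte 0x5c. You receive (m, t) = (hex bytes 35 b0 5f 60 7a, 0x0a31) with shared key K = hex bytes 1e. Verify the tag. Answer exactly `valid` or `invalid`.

invalid

Key hex bytes 1e is 1 byte ≤ B = 4; zero-pad to 4 bytes: K' = 1e 00 00 00.
K' ⊕ ipad = 28 36 36 36; K' ⊕ opad = 42 5c 5c 5c.
Inner hash: even-index sum = 364 mod 256 = 108; odd-index sum = 380 mod 256 = 124 → 6c 7c.
Outer hash (recomputed tag): even-index sum = 266 mod 256 = 10; odd-index sum = 308 mod 256 = 52 → 0a 34.
Recomputed tag = 0a34; claimed = 0a31 → mismatch.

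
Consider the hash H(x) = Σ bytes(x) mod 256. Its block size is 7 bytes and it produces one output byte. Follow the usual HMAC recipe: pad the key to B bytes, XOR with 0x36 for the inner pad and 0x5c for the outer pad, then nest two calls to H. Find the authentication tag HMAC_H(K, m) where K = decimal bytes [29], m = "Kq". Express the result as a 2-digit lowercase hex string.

94

Key decimal bytes [29] = 1d is 1 byte ≤ B = 7; zero-pad to 7 bytes: K' = 1d 00 00 00 00 00 00.
K' ⊕ ipad = 2b 36 36 36 36 36 36.  K' ⊕ opad = 41 5c 5c 5c 5c 5c 5c.
Inner input = (K'⊕ipad) ∥ m = 2b 36 36 36 36 36 36 ∥ 4b 71.
Inner hash: sum = 43+54+54+54+54+54+54+75+113 = 555; mod 256 = 43 → 2b.
Outer input = (K'⊕opad) ∥ inner = 41 5c 5c 5c 5c 5c 5c ∥ 2b.
Outer hash (tag): sum = 65+92+92+92+92+92+92+43 = 660; mod 256 = 148 → 94.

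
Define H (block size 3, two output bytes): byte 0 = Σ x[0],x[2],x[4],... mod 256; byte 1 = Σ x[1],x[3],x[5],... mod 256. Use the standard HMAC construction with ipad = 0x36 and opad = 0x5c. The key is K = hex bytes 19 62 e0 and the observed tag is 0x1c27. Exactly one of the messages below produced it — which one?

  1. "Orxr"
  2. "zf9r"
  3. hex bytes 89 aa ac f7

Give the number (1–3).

1

Key hex bytes 19 62 e0 is exactly B = 3 bytes: K' = 19 62 e0.
K' ⊕ ipad = 2f 54 d6; K' ⊕ opad = 45 3e bc.
m1: inner = H(2f 54 d6 4f 72 78 72) = e9 1b; tag = H(45 3e bc e9 1b) = 1c27 ← matches
m2: inner = H(2f 54 d6 7a 66 39 72) = dd 07; tag = H(45 3e bc dd 07) = 081b
m3: inner = H(2f 54 d6 89 aa ac f7) = a6 89; tag = H(45 3e bc a6 89) = 8ae4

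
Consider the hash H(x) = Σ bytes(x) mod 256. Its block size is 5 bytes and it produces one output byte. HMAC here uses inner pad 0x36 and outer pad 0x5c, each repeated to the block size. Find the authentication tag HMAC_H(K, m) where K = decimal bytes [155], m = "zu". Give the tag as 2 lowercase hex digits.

Key decimal bytes [155] = 9b is 1 byte ≤ B = 5; zero-pad to 5 bytes: K' = 9b 00 00 00 00.
K' ⊕ ipad = ad 36 36 36 36.  K' ⊕ opad = c7 5c 5c 5c 5c.
Inner input = (K'⊕ipad) ∥ m = ad 36 36 36 36 ∥ 7a 75.
Inner hash: sum = 173+54+54+54+54+122+117 = 628; mod 256 = 116 → 74.
Outer input = (K'⊕opad) ∥ inner = c7 5c 5c 5c 5c ∥ 74.
Outer hash (tag): sum = 199+92+92+92+92+116 = 683; mod 256 = 171 → ab.

ab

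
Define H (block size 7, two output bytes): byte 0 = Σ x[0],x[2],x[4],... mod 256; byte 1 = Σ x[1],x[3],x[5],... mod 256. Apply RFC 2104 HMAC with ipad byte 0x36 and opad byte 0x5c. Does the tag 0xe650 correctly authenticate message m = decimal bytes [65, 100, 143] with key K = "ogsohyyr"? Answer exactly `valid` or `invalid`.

Key "ogsohyyr" = 6f 67 73 6f 68 79 79 72 is 8 bytes > B = 7, so hash it first: H(key) = c3 c1, then zero-pad to 7 bytes: K' = c3 c1 00 00 00 00 00.
K' ⊕ ipad = f5 f7 36 36 36 36 36; K' ⊕ opad = 9f 9d 5c 5c 5c 5c 5c.
Inner hash: even-index sum = 507 mod 256 = 251; odd-index sum = 563 mod 256 = 51 → fb 33.
Outer hash (recomputed tag): even-index sum = 486 mod 256 = 230; odd-index sum = 592 mod 256 = 80 → e6 50.
Recomputed tag = e650; claimed = e650 → match.

valid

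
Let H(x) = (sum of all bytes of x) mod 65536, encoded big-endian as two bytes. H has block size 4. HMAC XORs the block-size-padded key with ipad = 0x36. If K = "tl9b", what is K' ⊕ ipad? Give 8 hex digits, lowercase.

425a0f54

Key "tl9b" = 74 6c 39 62 is exactly B = 4 bytes: K' = 74 6c 39 62.
XOR each byte with 0x36: 74⊕36=42, 6c⊕36=5a, 39⊕36=0f, 62⊕36=54.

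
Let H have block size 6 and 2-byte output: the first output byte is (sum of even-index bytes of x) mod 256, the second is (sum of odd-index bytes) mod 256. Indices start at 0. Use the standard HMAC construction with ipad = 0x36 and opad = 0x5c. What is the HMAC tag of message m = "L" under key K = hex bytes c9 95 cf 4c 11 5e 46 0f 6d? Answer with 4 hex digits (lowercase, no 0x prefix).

Key hex bytes c9 95 cf 4c 11 5e 46 0f 6d is 9 bytes > B = 6, so hash it first: H(key) = 5c 4e, then zero-pad to 6 bytes: K' = 5c 4e 00 00 00 00.
K' ⊕ ipad = 6a 78 36 36 36 36.  K' ⊕ opad = 00 12 5c 5c 5c 5c.
Inner input = (K'⊕ipad) ∥ m = 6a 78 36 36 36 36 ∥ 4c.
Inner hash: even-index sum = 290 mod 256 = 34; odd-index sum = 228 mod 256 = 228 → 22 e4.
Outer input = (K'⊕opad) ∥ inner = 00 12 5c 5c 5c 5c ∥ 22 e4.
Outer hash (tag): even-index sum = 218 mod 256 = 218; odd-index sum = 430 mod 256 = 174 → da ae.

daae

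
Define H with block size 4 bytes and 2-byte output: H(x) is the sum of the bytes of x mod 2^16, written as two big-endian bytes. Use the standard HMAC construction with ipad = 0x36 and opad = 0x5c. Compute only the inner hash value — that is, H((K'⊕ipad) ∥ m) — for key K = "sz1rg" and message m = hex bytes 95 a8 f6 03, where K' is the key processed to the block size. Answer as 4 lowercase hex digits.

039a

Key "sz1rg" = 73 7a 31 72 67 is 5 bytes > B = 4, so hash it first: H(key) = 01 f7, then zero-pad to 4 bytes: K' = 01 f7 00 00.
K' ⊕ ipad = 37 c1 36 36.
Inner input = 37 c1 36 36 ∥ 95 a8 f6 03.
Inner hash: sum = 55+193+54+54+149+168+246+3 = 922 → 03 9a.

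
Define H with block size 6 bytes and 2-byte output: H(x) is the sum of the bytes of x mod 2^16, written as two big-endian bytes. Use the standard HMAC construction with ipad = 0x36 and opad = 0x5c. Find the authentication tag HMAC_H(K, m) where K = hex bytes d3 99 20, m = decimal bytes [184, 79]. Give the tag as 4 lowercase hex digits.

Key hex bytes d3 99 20 is 3 bytes ≤ B = 6; zero-pad to 6 bytes: K' = d3 99 20 00 00 00.
K' ⊕ ipad = e5 af 16 36 36 36.  K' ⊕ opad = 8f c5 7c 5c 5c 5c.
Inner input = (K'⊕ipad) ∥ m = e5 af 16 36 36 36 ∥ b8 4f.
Inner hash: sum = 229+175+22+54+54+54+184+79 = 851 → 03 53.
Outer input = (K'⊕opad) ∥ inner = 8f c5 7c 5c 5c 5c ∥ 03 53.
Outer hash (tag): sum = 143+197+124+92+92+92+3+83 = 826 → 03 3a.

033a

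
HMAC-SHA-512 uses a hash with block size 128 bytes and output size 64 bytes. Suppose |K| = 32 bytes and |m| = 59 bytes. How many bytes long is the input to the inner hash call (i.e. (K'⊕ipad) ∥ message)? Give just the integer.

Key is 32 ≤ 128 bytes, zero-padded: |K'| = 128.
Inner input = (K'⊕ipad) ∥ m → 128 + 59 = 187 bytes.

187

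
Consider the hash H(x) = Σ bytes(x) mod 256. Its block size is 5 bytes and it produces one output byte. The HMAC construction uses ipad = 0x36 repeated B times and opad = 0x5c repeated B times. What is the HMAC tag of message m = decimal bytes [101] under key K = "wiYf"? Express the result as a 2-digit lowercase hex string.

f5

Key "wiYf" = 77 69 59 66 is 4 bytes ≤ B = 5; zero-pad to 5 bytes: K' = 77 69 59 66 00.
K' ⊕ ipad = 41 5f 6f 50 36.  K' ⊕ opad = 2b 35 05 3a 5c.
Inner input = (K'⊕ipad) ∥ m = 41 5f 6f 50 36 ∥ 65.
Inner hash: sum = 65+95+111+80+54+101 = 506; mod 256 = 250 → fa.
Outer input = (K'⊕opad) ∥ inner = 2b 35 05 3a 5c ∥ fa.
Outer hash (tag): sum = 43+53+5+58+92+250 = 501; mod 256 = 245 → f5.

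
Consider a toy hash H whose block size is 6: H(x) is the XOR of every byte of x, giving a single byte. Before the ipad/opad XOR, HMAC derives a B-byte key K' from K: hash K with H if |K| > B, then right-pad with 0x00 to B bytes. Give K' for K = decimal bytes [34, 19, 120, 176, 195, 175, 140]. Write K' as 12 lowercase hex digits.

190000000000

|K| = 7 > B = 6, so first hash the key.
H(K): XOR 22⊕13⊕78⊕b0⊕c3⊕af⊕8c = 19.
Zero-pad H(K) = 19 to 6 bytes: K' = 19 00 00 00 00 00.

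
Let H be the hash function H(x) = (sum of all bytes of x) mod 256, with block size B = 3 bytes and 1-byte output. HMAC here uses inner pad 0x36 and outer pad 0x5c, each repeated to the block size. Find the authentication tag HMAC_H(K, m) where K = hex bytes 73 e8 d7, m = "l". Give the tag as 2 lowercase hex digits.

Key hex bytes 73 e8 d7 is exactly B = 3 bytes: K' = 73 e8 d7.
K' ⊕ ipad = 45 de e1.  K' ⊕ opad = 2f b4 8b.
Inner input = (K'⊕ipad) ∥ m = 45 de e1 ∥ 6c.
Inner hash: sum = 69+222+225+108 = 624; mod 256 = 112 → 70.
Outer input = (K'⊕opad) ∥ inner = 2f b4 8b ∥ 70.
Outer hash (tag): sum = 47+180+139+112 = 478; mod 256 = 222 → de.

de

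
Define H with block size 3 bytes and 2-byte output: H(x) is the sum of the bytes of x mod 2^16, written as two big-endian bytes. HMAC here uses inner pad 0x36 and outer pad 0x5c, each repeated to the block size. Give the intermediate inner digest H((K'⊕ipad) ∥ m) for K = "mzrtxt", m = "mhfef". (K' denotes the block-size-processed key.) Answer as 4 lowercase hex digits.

Key "mzrtxt" = 6d 7a 72 74 78 74 is 6 bytes > B = 3, so hash it first: H(key) = 02 b9, then zero-pad to 3 bytes: K' = 02 b9 00.
K' ⊕ ipad = 34 8f 36.
Inner input = 34 8f 36 ∥ 6d 68 66 65 66.
Inner hash: sum = 52+143+54+109+104+102+101+102 = 767 → 02 ff.

02ff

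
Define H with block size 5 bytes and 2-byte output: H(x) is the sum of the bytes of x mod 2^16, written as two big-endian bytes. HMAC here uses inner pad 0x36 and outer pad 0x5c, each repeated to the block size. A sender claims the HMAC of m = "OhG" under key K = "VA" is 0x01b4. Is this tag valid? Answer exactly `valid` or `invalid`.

Key "VA" = 56 41 is 2 bytes ≤ B = 5; zero-pad to 5 bytes: K' = 56 41 00 00 00.
K' ⊕ ipad = 60 77 36 36 36; K' ⊕ opad = 0a 1d 5c 5c 5c.
Inner hash: sum = 96+119+54+54+54+79+104+71 = 631 → 02 77.
Outer hash (recomputed tag): sum = 10+29+92+92+92+2+119 = 436 → 01 b4.
Recomputed tag = 01b4; claimed = 01b4 → match.

valid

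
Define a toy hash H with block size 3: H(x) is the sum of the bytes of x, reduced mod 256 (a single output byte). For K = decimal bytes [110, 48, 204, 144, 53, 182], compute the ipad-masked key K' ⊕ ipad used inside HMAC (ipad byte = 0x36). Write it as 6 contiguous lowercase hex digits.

Key decimal bytes [110, 48, 204, 144, 53, 182] = 6e 30 cc 90 35 b6 is 6 bytes > B = 3, so hash it first: H(key) = e5, then zero-pad to 3 bytes: K' = e5 00 00.
XOR each byte with 0x36: e5⊕36=d3, 00⊕36=36, 00⊕36=36.

d33636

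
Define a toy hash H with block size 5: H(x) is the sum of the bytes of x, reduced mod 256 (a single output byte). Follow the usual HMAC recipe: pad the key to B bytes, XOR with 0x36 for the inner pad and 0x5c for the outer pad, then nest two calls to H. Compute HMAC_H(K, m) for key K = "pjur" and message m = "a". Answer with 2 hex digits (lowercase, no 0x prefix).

d5

Key "pjur" = 70 6a 75 72 is 4 bytes ≤ B = 5; zero-pad to 5 bytes: K' = 70 6a 75 72 00.
K' ⊕ ipad = 46 5c 43 44 36.  K' ⊕ opad = 2c 36 29 2e 5c.
Inner input = (K'⊕ipad) ∥ m = 46 5c 43 44 36 ∥ 61.
Inner hash: sum = 70+92+67+68+54+97 = 448; mod 256 = 192 → c0.
Outer input = (K'⊕opad) ∥ inner = 2c 36 29 2e 5c ∥ c0.
Outer hash (tag): sum = 44+54+41+46+92+192 = 469; mod 256 = 213 → d5.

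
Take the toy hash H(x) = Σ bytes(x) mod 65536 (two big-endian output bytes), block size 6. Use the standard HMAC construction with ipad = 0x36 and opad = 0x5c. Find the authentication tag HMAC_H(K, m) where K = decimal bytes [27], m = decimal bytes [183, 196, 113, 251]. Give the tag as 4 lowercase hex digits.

Key decimal bytes [27] = 1b is 1 byte ≤ B = 6; zero-pad to 6 bytes: K' = 1b 00 00 00 00 00.
K' ⊕ ipad = 2d 36 36 36 36 36.  K' ⊕ opad = 47 5c 5c 5c 5c 5c.
Inner input = (K'⊕ipad) ∥ m = 2d 36 36 36 36 36 ∥ b7 c4 71 fb.
Inner hash: sum = 45+54+54+54+54+54+183+196+113+251 = 1058 → 04 22.
Outer input = (K'⊕opad) ∥ inner = 47 5c 5c 5c 5c 5c ∥ 04 22.
Outer hash (tag): sum = 71+92+92+92+92+92+4+34 = 569 → 02 39.

0239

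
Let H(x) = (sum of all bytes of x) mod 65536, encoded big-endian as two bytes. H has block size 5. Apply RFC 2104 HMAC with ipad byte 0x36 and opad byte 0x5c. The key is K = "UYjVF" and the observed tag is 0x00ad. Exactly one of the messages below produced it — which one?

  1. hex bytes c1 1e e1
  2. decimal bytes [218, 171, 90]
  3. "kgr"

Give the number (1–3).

Key "UYjVF" = 55 59 6a 56 46 is exactly B = 5 bytes: K' = 55 59 6a 56 46.
K' ⊕ ipad = 63 6f 5c 60 70; K' ⊕ opad = 09 05 36 0a 1a.
m1: inner = H(63 6f 5c 60 70 c1 1e e1) = 03 be; tag = H(09 05 36 0a 1a 03 be) = 0129
m2: inner = H(63 6f 5c 60 70 da ab 5a) = 03 dd; tag = H(09 05 36 0a 1a 03 dd) = 0148
m3: inner = H(63 6f 5c 60 70 6b 67 72) = 03 42; tag = H(09 05 36 0a 1a 03 42) = 00ad ← matches

3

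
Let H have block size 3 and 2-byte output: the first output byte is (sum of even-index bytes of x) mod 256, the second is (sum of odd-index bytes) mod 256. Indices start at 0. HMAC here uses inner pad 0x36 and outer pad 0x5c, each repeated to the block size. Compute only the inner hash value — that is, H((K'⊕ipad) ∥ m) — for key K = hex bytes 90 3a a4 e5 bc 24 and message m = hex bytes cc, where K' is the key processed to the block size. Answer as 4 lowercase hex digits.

Key hex bytes 90 3a a4 e5 bc 24 is 6 bytes > B = 3, so hash it first: H(key) = f0 43, then zero-pad to 3 bytes: K' = f0 43 00.
K' ⊕ ipad = c6 75 36.
Inner input = c6 75 36 ∥ cc.
Inner hash: even-index sum = 252 mod 256 = 252; odd-index sum = 321 mod 256 = 65 → fc 41.

fc41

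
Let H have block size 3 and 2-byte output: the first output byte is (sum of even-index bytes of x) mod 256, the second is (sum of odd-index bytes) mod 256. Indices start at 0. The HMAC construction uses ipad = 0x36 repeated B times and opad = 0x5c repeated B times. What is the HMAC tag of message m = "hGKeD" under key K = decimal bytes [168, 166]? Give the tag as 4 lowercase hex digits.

Key decimal bytes [168, 166] = a8 a6 is 2 bytes ≤ B = 3; zero-pad to 3 bytes: K' = a8 a6 00.
K' ⊕ ipad = 9e 90 36.  K' ⊕ opad = f4 fa 5c.
Inner input = (K'⊕ipad) ∥ m = 9e 90 36 ∥ 68 47 4b 65 44.
Inner hash: even-index sum = 384 mod 256 = 128; odd-index sum = 391 mod 256 = 135 → 80 87.
Outer input = (K'⊕opad) ∥ inner = f4 fa 5c ∥ 80 87.
Outer hash (tag): even-index sum = 471 mod 256 = 215; odd-index sum = 378 mod 256 = 122 → d7 7a.

d77a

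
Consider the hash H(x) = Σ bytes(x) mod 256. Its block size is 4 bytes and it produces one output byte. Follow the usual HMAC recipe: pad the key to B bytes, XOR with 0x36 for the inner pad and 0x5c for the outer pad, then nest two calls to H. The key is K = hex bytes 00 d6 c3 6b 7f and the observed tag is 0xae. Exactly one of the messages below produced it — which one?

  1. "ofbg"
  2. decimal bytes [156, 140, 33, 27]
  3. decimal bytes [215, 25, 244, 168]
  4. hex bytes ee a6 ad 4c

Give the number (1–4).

Key hex bytes 00 d6 c3 6b 7f is 5 bytes > B = 4, so hash it first: H(key) = 83, then zero-pad to 4 bytes: K' = 83 00 00 00.
K' ⊕ ipad = b5 36 36 36; K' ⊕ opad = df 5c 5c 5c.
m1: inner = H(b5 36 36 36 6f 66 62 67) = f5; tag = H(df 5c 5c 5c f5) = e8
m2: inner = H(b5 36 36 36 9c 8c 21 1b) = bb; tag = H(df 5c 5c 5c bb) = ae ← matches
m3: inner = H(b5 36 36 36 d7 19 f4 a8) = e3; tag = H(df 5c 5c 5c e3) = d6
m4: inner = H(b5 36 36 36 ee a6 ad 4c) = e4; tag = H(df 5c 5c 5c e4) = d7

2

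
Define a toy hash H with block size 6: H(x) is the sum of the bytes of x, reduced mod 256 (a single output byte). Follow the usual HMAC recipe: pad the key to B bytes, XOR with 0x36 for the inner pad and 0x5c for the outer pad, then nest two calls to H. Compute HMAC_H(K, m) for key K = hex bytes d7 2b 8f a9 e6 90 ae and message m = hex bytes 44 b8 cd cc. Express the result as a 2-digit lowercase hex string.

d9

Key hex bytes d7 2b 8f a9 e6 90 ae is 7 bytes > B = 6, so hash it first: H(key) = 5e, then zero-pad to 6 bytes: K' = 5e 00 00 00 00 00.
K' ⊕ ipad = 68 36 36 36 36 36.  K' ⊕ opad = 02 5c 5c 5c 5c 5c.
Inner input = (K'⊕ipad) ∥ m = 68 36 36 36 36 36 ∥ 44 b8 cd cc.
Inner hash: sum = 104+54+54+54+54+54+68+184+205+204 = 1035; mod 256 = 11 → 0b.
Outer input = (K'⊕opad) ∥ inner = 02 5c 5c 5c 5c 5c ∥ 0b.
Outer hash (tag): sum = 2+92+92+92+92+92+11 = 473; mod 256 = 217 → d9.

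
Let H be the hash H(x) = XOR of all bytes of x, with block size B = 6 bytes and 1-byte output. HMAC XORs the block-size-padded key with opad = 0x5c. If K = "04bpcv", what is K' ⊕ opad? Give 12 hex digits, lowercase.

6c683e2c3f2a

Key "04bpcv" = 30 34 62 70 63 76 is exactly B = 6 bytes: K' = 30 34 62 70 63 76.
XOR each byte with 0x5c: 30⊕5c=6c, 34⊕5c=68, 62⊕5c=3e, 70⊕5c=2c, 63⊕5c=3f, 76⊕5c=2a.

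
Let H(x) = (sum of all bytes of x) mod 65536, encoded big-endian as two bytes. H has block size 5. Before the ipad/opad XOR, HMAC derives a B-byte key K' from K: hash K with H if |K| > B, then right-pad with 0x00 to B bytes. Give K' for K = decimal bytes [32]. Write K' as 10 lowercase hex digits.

2000000000

Key decimal bytes [32] = 20 is 1 byte ≤ B = 5; zero-pad to 5 bytes: K' = 20 00 00 00 00.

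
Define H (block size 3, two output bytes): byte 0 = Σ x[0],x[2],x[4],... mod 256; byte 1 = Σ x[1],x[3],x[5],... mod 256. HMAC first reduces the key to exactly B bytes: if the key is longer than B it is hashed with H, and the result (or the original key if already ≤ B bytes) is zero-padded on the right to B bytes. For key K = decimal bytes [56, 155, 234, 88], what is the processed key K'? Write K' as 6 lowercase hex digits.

22f300

|K| = 4 > B = 3, so first hash the key.
H(K): even-index sum = 290 mod 256 = 34; odd-index sum = 243 mod 256 = 243 → 22 f3.
Zero-pad H(K) = 22 f3 to 3 bytes: K' = 22 f3 00.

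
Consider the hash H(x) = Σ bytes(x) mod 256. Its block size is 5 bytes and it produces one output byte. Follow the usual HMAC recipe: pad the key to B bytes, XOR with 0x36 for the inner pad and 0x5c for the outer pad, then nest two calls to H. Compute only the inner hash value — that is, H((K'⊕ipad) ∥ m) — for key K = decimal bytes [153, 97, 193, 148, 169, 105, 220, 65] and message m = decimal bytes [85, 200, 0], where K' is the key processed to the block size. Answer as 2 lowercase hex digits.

Key decimal bytes [153, 97, 193, 148, 169, 105, 220, 65] = 99 61 c1 94 a9 69 dc 41 is 8 bytes > B = 5, so hash it first: H(key) = 7e, then zero-pad to 5 bytes: K' = 7e 00 00 00 00.
K' ⊕ ipad = 48 36 36 36 36.
Inner input = 48 36 36 36 36 ∥ 55 c8 00.
Inner hash: sum = 72+54+54+54+54+85+200+0 = 573; mod 256 = 61 → 3d.

3d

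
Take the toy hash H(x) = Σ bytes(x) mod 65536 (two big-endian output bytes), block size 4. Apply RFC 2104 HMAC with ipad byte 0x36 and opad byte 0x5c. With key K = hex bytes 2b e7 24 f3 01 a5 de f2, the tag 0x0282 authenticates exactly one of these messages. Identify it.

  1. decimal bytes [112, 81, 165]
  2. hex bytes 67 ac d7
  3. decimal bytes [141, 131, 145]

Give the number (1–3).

Key hex bytes 2b e7 24 f3 01 a5 de f2 is 8 bytes > B = 4, so hash it first: H(key) = 04 9f, then zero-pad to 4 bytes: K' = 04 9f 00 00.
K' ⊕ ipad = 32 a9 36 36; K' ⊕ opad = 58 c3 5c 5c.
m1: inner = H(32 a9 36 36 70 51 a5) = 02 ad; tag = H(58 c3 5c 5c 02 ad) = 0282 ← matches
m2: inner = H(32 a9 36 36 67 ac d7) = 03 31; tag = H(58 c3 5c 5c 03 31) = 0207
m3: inner = H(32 a9 36 36 8d 83 91) = 02 e8; tag = H(58 c3 5c 5c 02 e8) = 02bd

1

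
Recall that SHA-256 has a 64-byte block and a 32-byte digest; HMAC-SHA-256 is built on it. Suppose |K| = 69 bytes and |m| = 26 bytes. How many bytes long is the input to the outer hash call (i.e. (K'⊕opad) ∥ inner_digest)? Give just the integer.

Key is 69 > 64 bytes, so it is hashed to 32 bytes then zero-padded to 64: |K'| = 64.
Outer input = (K'⊕opad) ∥ H(inner) → 64 + 32 = 96 bytes.

96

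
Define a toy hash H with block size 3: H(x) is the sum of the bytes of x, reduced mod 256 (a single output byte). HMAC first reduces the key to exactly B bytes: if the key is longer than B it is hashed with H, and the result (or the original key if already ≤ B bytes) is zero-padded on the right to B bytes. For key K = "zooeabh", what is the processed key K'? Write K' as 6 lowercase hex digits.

|K| = 7 > B = 3, so first hash the key.
H(K): sum = 122+111+111+101+97+98+104 = 744; mod 256 = 232 → e8.
Zero-pad H(K) = e8 to 3 bytes: K' = e8 00 00.

e80000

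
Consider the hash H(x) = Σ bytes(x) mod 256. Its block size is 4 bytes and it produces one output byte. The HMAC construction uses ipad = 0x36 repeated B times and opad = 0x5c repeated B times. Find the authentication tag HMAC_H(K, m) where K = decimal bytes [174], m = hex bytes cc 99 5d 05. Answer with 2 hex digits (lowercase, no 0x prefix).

Key decimal bytes [174] = ae is 1 byte ≤ B = 4; zero-pad to 4 bytes: K' = ae 00 00 00.
K' ⊕ ipad = 98 36 36 36.  K' ⊕ opad = f2 5c 5c 5c.
Inner input = (K'⊕ipad) ∥ m = 98 36 36 36 ∥ cc 99 5d 05.
Inner hash: sum = 152+54+54+54+204+153+93+5 = 769; mod 256 = 1 → 01.
Outer input = (K'⊕opad) ∥ inner = f2 5c 5c 5c ∥ 01.
Outer hash (tag): sum = 242+92+92+92+1 = 519; mod 256 = 7 → 07.

07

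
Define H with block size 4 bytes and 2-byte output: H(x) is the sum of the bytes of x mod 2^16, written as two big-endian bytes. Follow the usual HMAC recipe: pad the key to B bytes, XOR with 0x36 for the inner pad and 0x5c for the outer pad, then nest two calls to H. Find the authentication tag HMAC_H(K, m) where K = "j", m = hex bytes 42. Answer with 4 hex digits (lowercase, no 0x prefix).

Key "j" = 6a is 1 byte ≤ B = 4; zero-pad to 4 bytes: K' = 6a 00 00 00.
K' ⊕ ipad = 5c 36 36 36.  K' ⊕ opad = 36 5c 5c 5c.
Inner input = (K'⊕ipad) ∥ m = 5c 36 36 36 ∥ 42.
Inner hash: sum = 92+54+54+54+66 = 320 → 01 40.
Outer input = (K'⊕opad) ∥ inner = 36 5c 5c 5c ∥ 01 40.
Outer hash (tag): sum = 54+92+92+92+1+64 = 395 → 01 8b.

018b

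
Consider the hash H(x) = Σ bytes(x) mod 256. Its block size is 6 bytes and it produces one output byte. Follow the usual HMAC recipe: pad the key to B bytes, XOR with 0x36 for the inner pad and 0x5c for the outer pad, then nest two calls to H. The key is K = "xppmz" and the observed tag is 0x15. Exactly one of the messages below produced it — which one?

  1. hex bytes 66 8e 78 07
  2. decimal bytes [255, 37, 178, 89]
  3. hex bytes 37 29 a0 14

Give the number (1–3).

2

Key "xppmz" = 78 70 70 6d 7a is 5 bytes ≤ B = 6; zero-pad to 6 bytes: K' = 78 70 70 6d 7a 00.
K' ⊕ ipad = 4e 46 46 5b 4c 36; K' ⊕ opad = 24 2c 2c 31 26 5c.
m1: inner = H(4e 46 46 5b 4c 36 66 8e 78 07) = 2a; tag = H(24 2c 2c 31 26 5c 2a) = 59
m2: inner = H(4e 46 46 5b 4c 36 ff 25 b2 59) = e6; tag = H(24 2c 2c 31 26 5c e6) = 15 ← matches
m3: inner = H(4e 46 46 5b 4c 36 37 29 a0 14) = cb; tag = H(24 2c 2c 31 26 5c cb) = fa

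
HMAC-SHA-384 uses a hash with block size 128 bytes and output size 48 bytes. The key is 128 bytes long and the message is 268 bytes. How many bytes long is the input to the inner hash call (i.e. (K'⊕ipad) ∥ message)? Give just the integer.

396

Key is 128 ≤ 128 bytes, zero-padded: |K'| = 128.
Inner input = (K'⊕ipad) ∥ m → 128 + 268 = 396 bytes.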